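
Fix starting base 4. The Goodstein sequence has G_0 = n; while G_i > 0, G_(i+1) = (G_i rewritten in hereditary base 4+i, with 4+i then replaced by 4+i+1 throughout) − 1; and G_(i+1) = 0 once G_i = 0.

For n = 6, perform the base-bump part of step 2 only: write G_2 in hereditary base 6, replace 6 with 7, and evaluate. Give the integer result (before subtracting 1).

7

G_0 = 6. HB_4(6) = 4 + 2. Bump = 7. G_1 = 6.
G_1 = 6. HB_5(6) = 5 + 1. Bump = 7. G_2 = 6.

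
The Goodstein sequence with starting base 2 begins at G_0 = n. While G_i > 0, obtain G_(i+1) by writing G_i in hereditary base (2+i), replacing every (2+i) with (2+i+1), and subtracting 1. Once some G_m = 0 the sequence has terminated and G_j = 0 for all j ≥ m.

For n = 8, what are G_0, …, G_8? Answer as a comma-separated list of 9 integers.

8, 80, 553, 6310, 93395, 1647195, 33554571, 774841151, 20000000211

8 —HB2→ 2^(2 + 1) —bump→ 3^(3 + 1) = 81 —(−1)→ 80
80 —HB3→ 2·3^3 + 2·3^2 + 2·3 + 2 —bump→ 2·4^4 + 2·4^2 + 2·4 + 2 = 554 —(−1)→ 553
553 —HB4→ 2·4^4 + 2·4^2 + 2·4 + 1 —bump→ 2·5^5 + 2·5^2 + 2·5 + 1 = 6311 —(−1)→ 6310
6310 —HB5→ 2·5^5 + 2·5^2 + 2·5 —bump→ 2·6^6 + 2·6^2 + 2·6 = 93396 —(−1)→ 93395
93395 —HB6→ 2·6^6 + 2·6^2 + 6 + 5 —bump→ 2·7^7 + 2·7^2 + 7 + 5 = 1647196 —(−1)→ 1647195
1647195 —HB7→ 2·7^7 + 2·7^2 + 7 + 4 —bump→ 2·8^8 + 2·8^2 + 8 + 4 = 33554572 —(−1)→ 33554571
33554571 —HB8→ 2·8^8 + 2·8^2 + 8 + 3 —bump→ 2·9^9 + 2·9^2 + 9 + 3 = 774841152 —(−1)→ 774841151
774841151 —HB9→ 2·9^9 + 2·9^2 + 9 + 2 —bump→ 2·10^10 + 2·10^2 + 10 + 2 = 20000000212 —(−1)→ 20000000211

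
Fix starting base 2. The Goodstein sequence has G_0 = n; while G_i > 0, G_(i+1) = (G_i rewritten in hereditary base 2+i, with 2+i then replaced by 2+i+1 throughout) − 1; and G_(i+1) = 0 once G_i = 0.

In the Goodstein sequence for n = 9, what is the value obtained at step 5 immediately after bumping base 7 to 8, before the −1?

50333400

base 2: 9 = 2^(2 + 1) + 1; at 3: 3^(3 + 1) + 1 = 82; next = 81
base 3: 81 = 3^(3 + 1); at 4: 4^(4 + 1) = 1024; next = 1023
base 4: 1023 = 3·4^4 + 3·4^3 + 3·4^2 + 3·4 + 3; at 5: 3·5^5 + 3·5^3 + 3·5^2 + 3·5 + 3 = 9843; next = 9842
base 5: 9842 = 3·5^5 + 3·5^3 + 3·5^2 + 3·5 + 2; at 6: 3·6^6 + 3·6^3 + 3·6^2 + 3·6 + 2 = 140744; next = 140743
base 6: 140743 = 3·6^6 + 3·6^3 + 3·6^2 + 3·6 + 1; at 7: 3·7^7 + 3·7^3 + 3·7^2 + 3·7 + 1 = 2471827; next = 2471826
base 7: 2471826 = 3·7^7 + 3·7^3 + 3·7^2 + 3·7; at 8: 3·8^8 + 3·8^3 + 3·8^2 + 3·8 = 50333400; next = 50333399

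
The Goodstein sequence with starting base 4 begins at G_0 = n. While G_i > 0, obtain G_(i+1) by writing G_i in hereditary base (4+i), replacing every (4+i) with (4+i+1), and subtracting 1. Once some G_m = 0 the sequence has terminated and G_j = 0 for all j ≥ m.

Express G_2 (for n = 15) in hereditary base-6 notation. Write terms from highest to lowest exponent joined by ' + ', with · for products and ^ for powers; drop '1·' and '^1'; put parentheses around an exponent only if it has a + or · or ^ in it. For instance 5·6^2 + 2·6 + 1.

3·6 + 1

step 0: 15 = 3·4 + 3; sub 5 for 4: 3·5 + 3; = 18; G_1 = 18−1 = 17
step 1: 17 = 3·5 + 2; sub 6 for 5: 3·6 + 2; = 20; G_2 = 20−1 = 19
step 2: 19 = 3·6 + 1; sub 7 for 6: 3·7 + 1; = 22; G_3 = 22−1 = 21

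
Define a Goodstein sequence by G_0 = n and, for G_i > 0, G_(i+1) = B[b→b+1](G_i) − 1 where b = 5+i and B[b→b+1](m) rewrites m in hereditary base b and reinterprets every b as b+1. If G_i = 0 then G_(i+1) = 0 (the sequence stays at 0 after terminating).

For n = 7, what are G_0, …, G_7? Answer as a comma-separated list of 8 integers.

(0) 7|_5 = 5 + 2 ↦ 6 + 2|_6 = 8 ⇒ 7
(1) 7|_6 = 6 + 1 ↦ 7 + 1|_7 = 8 ⇒ 7
(2) 7|_7 = 7 ↦ 8|_8 = 8 ⇒ 7
(3) 7|_8 = 7 ↦ 7|_9 = 7 ⇒ 6
(4) 6|_9 = 6 ↦ 6|_10 = 6 ⇒ 5
(5) 5|_10 = 5 ↦ 5|_11 = 5 ⇒ 4
(6) 4|_11 = 4 ↦ 4|_12 = 4 ⇒ 3

7, 7, 7, 7, 6, 5, 4, 3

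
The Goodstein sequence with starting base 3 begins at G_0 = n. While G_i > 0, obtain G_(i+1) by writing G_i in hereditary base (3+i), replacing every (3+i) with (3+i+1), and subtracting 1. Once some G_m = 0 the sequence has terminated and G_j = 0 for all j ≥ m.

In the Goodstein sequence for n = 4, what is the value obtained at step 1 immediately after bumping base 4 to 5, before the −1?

5

step 0: 4 = 3 + 1; sub 4 for 3: 4 + 1; = 5; G_1 = 5−1 = 4
step 1: 4 = 4; sub 5 for 4: 5; = 5; G_2 = 5−1 = 4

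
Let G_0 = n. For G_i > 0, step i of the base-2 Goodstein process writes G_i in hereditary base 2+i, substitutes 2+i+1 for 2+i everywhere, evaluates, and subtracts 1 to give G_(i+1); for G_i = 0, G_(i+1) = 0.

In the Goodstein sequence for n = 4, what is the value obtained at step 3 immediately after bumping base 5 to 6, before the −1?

(0) 4|_2 = 2^2 ↦ 3^3|_3 = 27 ⇒ 26
(1) 26|_3 = 2·3^2 + 2·3 + 2 ↦ 2·4^2 + 2·4 + 2|_4 = 42 ⇒ 41
(2) 41|_4 = 2·4^2 + 2·4 + 1 ↦ 2·5^2 + 2·5 + 1|_5 = 61 ⇒ 60
(3) 60|_5 = 2·5^2 + 2·5 ↦ 2·6^2 + 2·6|_6 = 84 ⇒ 83

84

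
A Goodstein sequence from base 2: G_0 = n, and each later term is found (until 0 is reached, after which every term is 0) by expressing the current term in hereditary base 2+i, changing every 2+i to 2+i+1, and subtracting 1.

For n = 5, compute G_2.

255

(0) 5|_2 = 2^2 + 1 ↦ 3^3 + 1|_3 = 28 ⇒ 27
(1) 27|_3 = 3^3 ↦ 4^4|_4 = 256 ⇒ 255
(2) 255|_4 = 3·4^3 + 3·4^2 + 3·4 + 3 ↦ 3·5^3 + 3·5^2 + 3·5 + 3|_5 = 468 ⇒ 467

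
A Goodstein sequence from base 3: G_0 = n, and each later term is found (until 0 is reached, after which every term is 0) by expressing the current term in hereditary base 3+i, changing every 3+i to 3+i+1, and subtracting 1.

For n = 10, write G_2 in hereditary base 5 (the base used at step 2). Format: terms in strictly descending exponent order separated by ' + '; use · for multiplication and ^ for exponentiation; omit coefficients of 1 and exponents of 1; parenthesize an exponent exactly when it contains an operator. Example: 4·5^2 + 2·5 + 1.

G_0=10  [base 3] 3^2 + 1  →[3↦4]→  4^2 + 1 = 17  −1 ⇒ G_1=16
G_1=16  [base 4] 4^2  →[4↦5]→  5^2 = 25  −1 ⇒ G_2=24
G_2=24  [base 5] 4·5 + 4  →[5↦6]→  4·6 + 4 = 28  −1 ⇒ G_3=27

4·5 + 4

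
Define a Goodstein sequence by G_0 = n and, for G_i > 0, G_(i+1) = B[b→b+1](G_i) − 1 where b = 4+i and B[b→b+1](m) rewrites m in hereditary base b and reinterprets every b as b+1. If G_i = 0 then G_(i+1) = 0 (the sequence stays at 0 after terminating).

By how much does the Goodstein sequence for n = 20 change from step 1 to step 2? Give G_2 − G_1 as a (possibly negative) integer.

10

step 0: 20 = 4^2 + 4; sub 5 for 4: 5^2 + 5; = 30; G_1 = 30−1 = 29
step 1: 29 = 5^2 + 4; sub 6 for 5: 6^2 + 4; = 40; G_2 = 40−1 = 39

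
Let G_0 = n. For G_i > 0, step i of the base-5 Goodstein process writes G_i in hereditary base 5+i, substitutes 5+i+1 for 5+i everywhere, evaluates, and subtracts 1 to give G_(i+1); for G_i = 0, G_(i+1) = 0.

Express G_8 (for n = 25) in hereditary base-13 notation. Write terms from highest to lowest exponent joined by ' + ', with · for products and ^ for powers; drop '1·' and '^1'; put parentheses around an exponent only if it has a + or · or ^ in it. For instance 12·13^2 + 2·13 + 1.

4·13 + 10

base 5: 25 = 5^2; at 6: 6^2 = 36; next = 35
base 6: 35 = 5·6 + 5; at 7: 5·7 + 5 = 40; next = 39
base 7: 39 = 5·7 + 4; at 8: 5·8 + 4 = 44; next = 43
base 8: 43 = 5·8 + 3; at 9: 5·9 + 3 = 48; next = 47
base 9: 47 = 5·9 + 2; at 10: 5·10 + 2 = 52; next = 51
base 10: 51 = 5·10 + 1; at 11: 5·11 + 1 = 56; next = 55
base 11: 55 = 5·11; at 12: 5·12 = 60; next = 59
base 12: 59 = 4·12 + 11; at 13: 4·13 + 11 = 63; next = 62
base 13: 62 = 4·13 + 10; at 14: 4·14 + 10 = 66; next = 65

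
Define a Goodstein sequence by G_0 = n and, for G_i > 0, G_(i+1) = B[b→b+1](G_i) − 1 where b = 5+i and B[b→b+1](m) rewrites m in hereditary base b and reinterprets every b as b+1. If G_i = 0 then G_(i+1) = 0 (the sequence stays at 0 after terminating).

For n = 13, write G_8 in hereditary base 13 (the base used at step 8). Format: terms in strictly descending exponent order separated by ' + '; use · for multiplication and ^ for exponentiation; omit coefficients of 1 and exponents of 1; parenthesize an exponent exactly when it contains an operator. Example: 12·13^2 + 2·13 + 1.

13 + 4

G_0 = 13. HB_5(13) = 2·5 + 3. Bump = 15. G_1 = 14.
G_1 = 14. HB_6(14) = 2·6 + 2. Bump = 16. G_2 = 15.
G_2 = 15. HB_7(15) = 2·7 + 1. Bump = 17. G_3 = 16.
G_3 = 16. HB_8(16) = 2·8. Bump = 18. G_4 = 17.
G_4 = 17. HB_9(17) = 9 + 8. Bump = 18. G_5 = 17.
G_5 = 17. HB_10(17) = 10 + 7. Bump = 18. G_6 = 17.
G_6 = 17. HB_11(17) = 11 + 6. Bump = 18. G_7 = 17.
G_7 = 17. HB_12(17) = 12 + 5. Bump = 18. G_8 = 17.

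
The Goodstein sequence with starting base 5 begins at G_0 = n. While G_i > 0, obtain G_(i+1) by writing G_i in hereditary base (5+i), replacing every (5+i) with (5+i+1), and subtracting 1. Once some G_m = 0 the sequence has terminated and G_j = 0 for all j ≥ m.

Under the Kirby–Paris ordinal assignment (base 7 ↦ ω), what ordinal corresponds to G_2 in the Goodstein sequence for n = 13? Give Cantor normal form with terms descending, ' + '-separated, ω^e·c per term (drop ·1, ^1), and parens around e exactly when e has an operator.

ω·2 + 1

(0) 13|_5 = 2·5 + 3 ↦ 2·6 + 3|_6 = 15 ⇒ 14
(1) 14|_6 = 2·6 + 2 ↦ 2·7 + 2|_7 = 16 ⇒ 15
(2) 15|_7 = 2·7 + 1 ↦ 2·8 + 1|_8 = 17 ⇒ 16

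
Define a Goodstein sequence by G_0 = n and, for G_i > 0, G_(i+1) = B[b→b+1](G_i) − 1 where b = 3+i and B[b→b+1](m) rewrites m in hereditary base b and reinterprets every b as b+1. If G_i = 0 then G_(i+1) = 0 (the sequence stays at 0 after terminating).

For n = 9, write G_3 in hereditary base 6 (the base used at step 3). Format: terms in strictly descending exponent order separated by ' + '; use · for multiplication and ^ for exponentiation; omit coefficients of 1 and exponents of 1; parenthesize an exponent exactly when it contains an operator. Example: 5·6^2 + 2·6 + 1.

3·6 + 1

(0) 9|_3 = 3^2 ↦ 4^2|_4 = 16 ⇒ 15
(1) 15|_4 = 3·4 + 3 ↦ 3·5 + 3|_5 = 18 ⇒ 17
(2) 17|_5 = 3·5 + 2 ↦ 3·6 + 2|_6 = 20 ⇒ 19
(3) 19|_6 = 3·6 + 1 ↦ 3·7 + 1|_7 = 22 ⇒ 21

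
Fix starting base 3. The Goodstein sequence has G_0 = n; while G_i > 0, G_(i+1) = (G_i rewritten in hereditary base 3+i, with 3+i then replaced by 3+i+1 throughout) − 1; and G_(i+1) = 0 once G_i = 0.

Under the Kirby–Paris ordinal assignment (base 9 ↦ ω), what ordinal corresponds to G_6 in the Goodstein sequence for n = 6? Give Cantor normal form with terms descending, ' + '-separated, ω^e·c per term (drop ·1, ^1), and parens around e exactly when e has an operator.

6

i=0: 6 = 2·3 (b=3); 3→4: 2·4 = 8; 8−1 = 7
i=1: 7 = 4 + 3 (b=4); 4→5: 5 + 3 = 8; 8−1 = 7
i=2: 7 = 5 + 2 (b=5); 5→6: 6 + 2 = 8; 8−1 = 7
i=3: 7 = 6 + 1 (b=6); 6→7: 7 + 1 = 8; 8−1 = 7
i=4: 7 = 7 (b=7); 7→8: 8 = 8; 8−1 = 7
i=5: 7 = 7 (b=8); 8→9: 7 = 7; 7−1 = 6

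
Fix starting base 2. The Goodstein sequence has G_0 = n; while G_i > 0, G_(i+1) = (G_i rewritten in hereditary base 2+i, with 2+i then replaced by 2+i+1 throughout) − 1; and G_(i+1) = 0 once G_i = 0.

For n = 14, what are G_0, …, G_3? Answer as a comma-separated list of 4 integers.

14, 110, 1281, 18750

step 0: 14 = 2^(2 + 1) + 2^2 + 2; sub 3 for 2: 3^(3 + 1) + 3^3 + 3; = 111; G_1 = 111−1 = 110
step 1: 110 = 3^(3 + 1) + 3^3 + 2; sub 4 for 3: 4^(4 + 1) + 4^4 + 2; = 1282; G_2 = 1282−1 = 1281
step 2: 1281 = 4^(4 + 1) + 4^4 + 1; sub 5 for 4: 5^(5 + 1) + 5^5 + 1; = 18751; G_3 = 18751−1 = 18750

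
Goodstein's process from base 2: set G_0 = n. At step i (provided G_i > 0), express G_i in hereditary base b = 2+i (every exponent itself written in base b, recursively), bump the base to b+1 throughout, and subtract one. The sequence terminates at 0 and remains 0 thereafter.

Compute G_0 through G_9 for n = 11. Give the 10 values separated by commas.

11, 84, 1027, 15627, 279937, 5764801, 134217727, 2749609302, 70077777775, 1997331745490

G_0=11  [base 2] 2^(2 + 1) + 2 + 1  →[2↦3]→  3^(3 + 1) + 3 + 1 = 85  −1 ⇒ G_1=84
G_1=84  [base 3] 3^(3 + 1) + 3  →[3↦4]→  4^(4 + 1) + 4 = 1028  −1 ⇒ G_2=1027
G_2=1027  [base 4] 4^(4 + 1) + 3  →[4↦5]→  5^(5 + 1) + 3 = 15628  −1 ⇒ G_3=15627
G_3=15627  [base 5] 5^(5 + 1) + 2  →[5↦6]→  6^(6 + 1) + 2 = 279938  −1 ⇒ G_4=279937
G_4=279937  [base 6] 6^(6 + 1) + 1  →[6↦7]→  7^(7 + 1) + 1 = 5764802  −1 ⇒ G_5=5764801
G_5=5764801  [base 7] 7^(7 + 1)  →[7↦8]→  8^(8 + 1) = 134217728  −1 ⇒ G_6=134217727
G_6=134217727  [base 8] 7·8^8 + 7·8^7 + 7·8^6 + 7·8^5 + 7·8^4 + 7·8^3 + 7·8^2 + 7·8 + 7  →[8↦9]→  7·9^9 + 7·9^7 + 7·9^6 + 7·9^5 + 7·9^4 + 7·9^3 + 7·9^2 + 7·9 + 7 = 2749609303  −1 ⇒ G_7=2749609302
G_7=2749609302  [base 9] 7·9^9 + 7·9^7 + 7·9^6 + 7·9^5 + 7·9^4 + 7·9^3 + 7·9^2 + 7·9 + 6  →[9↦10]→  7·10^10 + 7·10^7 + 7·10^6 + 7·10^5 + 7·10^4 + 7·10^3 + 7·10^2 + 7·10 + 6 = 70077777776  −1 ⇒ G_8=70077777775
G_8=70077777775  [base 10] 7·10^10 + 7·10^7 + 7·10^6 + 7·10^5 + 7·10^4 + 7·10^3 + 7·10^2 + 7·10 + 5  →[10↦11]→  7·11^11 + 7·11^7 + 7·11^6 + 7·11^5 + 7·11^4 + 7·11^3 + 7·11^2 + 7·11 + 5 = 1997331745491  −1 ⇒ G_9=1997331745490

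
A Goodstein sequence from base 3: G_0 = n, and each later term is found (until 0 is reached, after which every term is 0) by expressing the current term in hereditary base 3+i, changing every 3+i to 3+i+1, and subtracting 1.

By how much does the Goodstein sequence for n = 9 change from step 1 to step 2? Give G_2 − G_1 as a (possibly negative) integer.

2

step 0: 9 = 3^2; sub 4 for 3: 4^2; = 16; G_1 = 16−1 = 15
step 1: 15 = 3·4 + 3; sub 5 for 4: 3·5 + 3; = 18; G_2 = 18−1 = 17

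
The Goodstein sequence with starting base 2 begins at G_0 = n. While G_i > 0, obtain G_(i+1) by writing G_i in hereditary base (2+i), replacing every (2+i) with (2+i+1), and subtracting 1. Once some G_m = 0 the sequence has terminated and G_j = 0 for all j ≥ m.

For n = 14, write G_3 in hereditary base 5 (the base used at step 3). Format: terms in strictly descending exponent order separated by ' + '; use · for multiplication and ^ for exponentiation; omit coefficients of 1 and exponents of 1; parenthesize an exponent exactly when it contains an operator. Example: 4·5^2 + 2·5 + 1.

5^(5 + 1) + 5^5

14 —HB2→ 2^(2 + 1) + 2^2 + 2 —bump→ 3^(3 + 1) + 3^3 + 3 = 111 —(−1)→ 110
110 —HB3→ 3^(3 + 1) + 3^3 + 2 —bump→ 4^(4 + 1) + 4^4 + 2 = 1282 —(−1)→ 1281
1281 —HB4→ 4^(4 + 1) + 4^4 + 1 —bump→ 5^(5 + 1) + 5^5 + 1 = 18751 —(−1)→ 18750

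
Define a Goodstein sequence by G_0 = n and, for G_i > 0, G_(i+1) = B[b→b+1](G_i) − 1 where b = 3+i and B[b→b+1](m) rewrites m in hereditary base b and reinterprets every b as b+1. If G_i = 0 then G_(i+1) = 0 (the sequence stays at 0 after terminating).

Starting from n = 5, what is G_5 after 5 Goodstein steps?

3

G_0 = 5. HB_3(5) = 3 + 2. Bump = 6. G_1 = 5.
G_1 = 5. HB_4(5) = 4 + 1. Bump = 6. G_2 = 5.
G_2 = 5. HB_5(5) = 5. Bump = 6. G_3 = 5.
G_3 = 5. HB_6(5) = 5. Bump = 5. G_4 = 4.
G_4 = 4. HB_7(4) = 4. Bump = 4. G_5 = 3.
G_5 = 3. HB_8(3) = 3. Bump = 3. G_6 = 2.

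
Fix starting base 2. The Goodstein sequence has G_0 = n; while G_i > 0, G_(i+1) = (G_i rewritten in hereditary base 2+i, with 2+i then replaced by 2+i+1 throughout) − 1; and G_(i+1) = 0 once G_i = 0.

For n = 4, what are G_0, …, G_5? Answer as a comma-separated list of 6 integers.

i=0: 4 = 2^2 (b=2); 2→3: 3^3 = 27; 27−1 = 26
i=1: 26 = 2·3^2 + 2·3 + 2 (b=3); 3→4: 2·4^2 + 2·4 + 2 = 42; 42−1 = 41
i=2: 41 = 2·4^2 + 2·4 + 1 (b=4); 4→5: 2·5^2 + 2·5 + 1 = 61; 61−1 = 60
i=3: 60 = 2·5^2 + 2·5 (b=5); 5→6: 2·6^2 + 2·6 = 84; 84−1 = 83
i=4: 83 = 2·6^2 + 6 + 5 (b=6); 6→7: 2·7^2 + 7 + 5 = 110; 110−1 = 109

4, 26, 41, 60, 83, 109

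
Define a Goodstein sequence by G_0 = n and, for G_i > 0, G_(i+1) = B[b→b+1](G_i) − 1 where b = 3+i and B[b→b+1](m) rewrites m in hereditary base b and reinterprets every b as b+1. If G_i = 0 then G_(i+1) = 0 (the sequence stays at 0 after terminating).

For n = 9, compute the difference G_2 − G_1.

2

9 —HB3→ 3^2 —bump→ 4^2 = 16 —(−1)→ 15
15 —HB4→ 3·4 + 3 —bump→ 3·5 + 3 = 18 —(−1)→ 17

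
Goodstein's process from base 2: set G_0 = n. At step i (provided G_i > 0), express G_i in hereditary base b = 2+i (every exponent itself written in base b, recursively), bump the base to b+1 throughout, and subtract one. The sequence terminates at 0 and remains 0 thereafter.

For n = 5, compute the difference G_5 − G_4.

422

G_0=5  [base 2] 2^2 + 1  →[2↦3]→  3^3 + 1 = 28  −1 ⇒ G_1=27
G_1=27  [base 3] 3^3  →[3↦4]→  4^4 = 256  −1 ⇒ G_2=255
G_2=255  [base 4] 3·4^3 + 3·4^2 + 3·4 + 3  →[4↦5]→  3·5^3 + 3·5^2 + 3·5 + 3 = 468  −1 ⇒ G_3=467
G_3=467  [base 5] 3·5^3 + 3·5^2 + 3·5 + 2  →[5↦6]→  3·6^3 + 3·6^2 + 3·6 + 2 = 776  −1 ⇒ G_4=775
G_4=775  [base 6] 3·6^3 + 3·6^2 + 3·6 + 1  →[6↦7]→  3·7^3 + 3·7^2 + 3·7 + 1 = 1198  −1 ⇒ G_5=1197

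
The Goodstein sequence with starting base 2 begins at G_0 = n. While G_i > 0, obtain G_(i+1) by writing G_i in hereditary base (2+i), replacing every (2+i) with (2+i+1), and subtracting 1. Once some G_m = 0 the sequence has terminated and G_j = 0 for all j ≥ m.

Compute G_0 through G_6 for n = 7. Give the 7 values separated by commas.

7, 30, 259, 3127, 46657, 823543, 16777215

base 2: 7 = 2^2 + 2 + 1; at 3: 3^3 + 3 + 1 = 31; next = 30
base 3: 30 = 3^3 + 3; at 4: 4^4 + 4 = 260; next = 259
base 4: 259 = 4^4 + 3; at 5: 5^5 + 3 = 3128; next = 3127
base 5: 3127 = 5^5 + 2; at 6: 6^6 + 2 = 46658; next = 46657
base 6: 46657 = 6^6 + 1; at 7: 7^7 + 1 = 823544; next = 823543
base 7: 823543 = 7^7; at 8: 8^8 = 16777216; next = 16777215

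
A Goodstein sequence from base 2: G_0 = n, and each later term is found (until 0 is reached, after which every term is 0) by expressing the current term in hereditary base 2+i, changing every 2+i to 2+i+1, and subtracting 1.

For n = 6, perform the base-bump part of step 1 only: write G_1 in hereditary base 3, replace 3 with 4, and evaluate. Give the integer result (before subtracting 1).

258

6 —HB2→ 2^2 + 2 —bump→ 3^3 + 3 = 30 —(−1)→ 29
29 —HB3→ 3^3 + 2 —bump→ 4^4 + 2 = 258 —(−1)→ 257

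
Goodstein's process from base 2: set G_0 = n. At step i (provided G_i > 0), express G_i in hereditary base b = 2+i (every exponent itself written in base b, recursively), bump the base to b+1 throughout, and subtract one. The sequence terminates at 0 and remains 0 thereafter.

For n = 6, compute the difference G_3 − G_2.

6 —HB2→ 2^2 + 2 —bump→ 3^3 + 3 = 30 —(−1)→ 29
29 —HB3→ 3^3 + 2 —bump→ 4^4 + 2 = 258 —(−1)→ 257
257 —HB4→ 4^4 + 1 —bump→ 5^5 + 1 = 3126 —(−1)→ 3125

2868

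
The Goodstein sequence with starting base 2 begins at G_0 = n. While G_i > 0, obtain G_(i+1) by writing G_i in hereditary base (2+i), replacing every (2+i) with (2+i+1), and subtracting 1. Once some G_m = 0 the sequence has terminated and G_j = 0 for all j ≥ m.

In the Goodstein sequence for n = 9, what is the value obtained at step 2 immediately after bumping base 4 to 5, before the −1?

9843

step 0: 9 = 2^(2 + 1) + 1; sub 3 for 2: 3^(3 + 1) + 1; = 82; G_1 = 82−1 = 81
step 1: 81 = 3^(3 + 1); sub 4 for 3: 4^(4 + 1); = 1024; G_2 = 1024−1 = 1023
step 2: 1023 = 3·4^4 + 3·4^3 + 3·4^2 + 3·4 + 3; sub 5 for 4: 3·5^5 + 3·5^3 + 3·5^2 + 3·5 + 3; = 9843; G_3 = 9843−1 = 9842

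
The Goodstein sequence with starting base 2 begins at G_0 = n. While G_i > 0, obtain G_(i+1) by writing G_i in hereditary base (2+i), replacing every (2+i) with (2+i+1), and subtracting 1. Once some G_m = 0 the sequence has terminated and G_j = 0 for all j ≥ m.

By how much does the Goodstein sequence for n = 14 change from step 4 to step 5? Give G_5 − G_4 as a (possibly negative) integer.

5536249

G_0 = 14. HB_2(14) = 2^(2 + 1) + 2^2 + 2. Bump = 111. G_1 = 110.
G_1 = 110. HB_3(110) = 3^(3 + 1) + 3^3 + 2. Bump = 1282. G_2 = 1281.
G_2 = 1281. HB_4(1281) = 4^(4 + 1) + 4^4 + 1. Bump = 18751. G_3 = 18750.
G_3 = 18750. HB_5(18750) = 5^(5 + 1) + 5^5. Bump = 326592. G_4 = 326591.
G_4 = 326591. HB_6(326591) = 6^(6 + 1) + 5·6^5 + 5·6^4 + 5·6^3 + 5·6^2 + 5·6 + 5. Bump = 5862841. G_5 = 5862840.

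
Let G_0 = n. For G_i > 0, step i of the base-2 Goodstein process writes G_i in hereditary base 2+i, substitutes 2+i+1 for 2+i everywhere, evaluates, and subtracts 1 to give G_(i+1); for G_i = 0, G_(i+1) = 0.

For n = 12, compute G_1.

107

base 2: 12 = 2^(2 + 1) + 2^2; at 3: 3^(3 + 1) + 3^3 = 108; next = 107
base 3: 107 = 3^(3 + 1) + 2·3^2 + 2·3 + 2; at 4: 4^(4 + 1) + 2·4^2 + 2·4 + 2 = 1066; next = 1065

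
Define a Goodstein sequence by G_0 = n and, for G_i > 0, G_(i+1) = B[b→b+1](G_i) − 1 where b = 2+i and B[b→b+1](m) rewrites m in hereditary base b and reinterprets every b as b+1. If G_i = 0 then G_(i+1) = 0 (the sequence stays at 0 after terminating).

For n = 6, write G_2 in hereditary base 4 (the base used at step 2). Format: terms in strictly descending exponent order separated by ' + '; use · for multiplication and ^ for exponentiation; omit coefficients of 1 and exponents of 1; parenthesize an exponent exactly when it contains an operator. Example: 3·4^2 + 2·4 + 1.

4^4 + 1

G_0=6  [base 2] 2^2 + 2  →[2↦3]→  3^3 + 3 = 30  −1 ⇒ G_1=29
G_1=29  [base 3] 3^3 + 2  →[3↦4]→  4^4 + 2 = 258  −1 ⇒ G_2=257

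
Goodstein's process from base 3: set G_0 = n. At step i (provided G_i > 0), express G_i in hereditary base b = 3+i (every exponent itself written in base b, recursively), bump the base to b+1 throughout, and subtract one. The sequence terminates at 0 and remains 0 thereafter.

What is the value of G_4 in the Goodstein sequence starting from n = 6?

(0) 6|_3 = 2·3 ↦ 2·4|_4 = 8 ⇒ 7
(1) 7|_4 = 4 + 3 ↦ 5 + 3|_5 = 8 ⇒ 7
(2) 7|_5 = 5 + 2 ↦ 6 + 2|_6 = 8 ⇒ 7
(3) 7|_6 = 6 + 1 ↦ 7 + 1|_7 = 8 ⇒ 7
(4) 7|_7 = 7 ↦ 8|_8 = 8 ⇒ 7

7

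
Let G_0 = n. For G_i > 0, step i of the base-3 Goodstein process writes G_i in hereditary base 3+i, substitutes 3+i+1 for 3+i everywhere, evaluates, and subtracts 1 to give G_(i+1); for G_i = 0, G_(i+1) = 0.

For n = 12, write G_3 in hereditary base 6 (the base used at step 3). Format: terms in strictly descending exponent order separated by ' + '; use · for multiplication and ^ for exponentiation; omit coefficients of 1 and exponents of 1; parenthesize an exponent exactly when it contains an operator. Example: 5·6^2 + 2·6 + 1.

G_0 = 12. HB_3(12) = 3^2 + 3. Bump = 20. G_1 = 19.
G_1 = 19. HB_4(19) = 4^2 + 3. Bump = 28. G_2 = 27.
G_2 = 27. HB_5(27) = 5^2 + 2. Bump = 38. G_3 = 37.
G_3 = 37. HB_6(37) = 6^2 + 1. Bump = 50. G_4 = 49.

6^2 + 1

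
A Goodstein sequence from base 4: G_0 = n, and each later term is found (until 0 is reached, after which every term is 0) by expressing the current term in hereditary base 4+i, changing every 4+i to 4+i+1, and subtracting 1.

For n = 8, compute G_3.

9

G_0 = 8. HB_4(8) = 2·4. Bump = 10. G_1 = 9.
G_1 = 9. HB_5(9) = 5 + 4. Bump = 10. G_2 = 9.
G_2 = 9. HB_6(9) = 6 + 3. Bump = 10. G_3 = 9.
G_3 = 9. HB_7(9) = 7 + 2. Bump = 10. G_4 = 9.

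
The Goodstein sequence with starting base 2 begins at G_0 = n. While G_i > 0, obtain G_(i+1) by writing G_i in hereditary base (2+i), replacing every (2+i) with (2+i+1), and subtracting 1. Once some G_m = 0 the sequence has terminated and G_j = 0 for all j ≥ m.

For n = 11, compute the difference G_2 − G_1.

(0) 11|_2 = 2^(2 + 1) + 2 + 1 ↦ 3^(3 + 1) + 3 + 1|_3 = 85 ⇒ 84
(1) 84|_3 = 3^(3 + 1) + 3 ↦ 4^(4 + 1) + 4|_4 = 1028 ⇒ 1027

943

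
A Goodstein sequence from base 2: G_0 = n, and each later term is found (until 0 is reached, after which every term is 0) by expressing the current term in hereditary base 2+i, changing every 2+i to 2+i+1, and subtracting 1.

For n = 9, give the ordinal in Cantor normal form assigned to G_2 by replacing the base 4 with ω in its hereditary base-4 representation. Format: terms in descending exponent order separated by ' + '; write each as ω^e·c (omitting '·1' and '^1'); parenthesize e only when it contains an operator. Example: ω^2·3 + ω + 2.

ω^ω·3 + ω^3·3 + ω^2·3 + ω·3 + 3

step 0: 9 = 2^(2 + 1) + 1; sub 3 for 2: 3^(3 + 1) + 1; = 82; G_1 = 82−1 = 81
step 1: 81 = 3^(3 + 1); sub 4 for 3: 4^(4 + 1); = 1024; G_2 = 1024−1 = 1023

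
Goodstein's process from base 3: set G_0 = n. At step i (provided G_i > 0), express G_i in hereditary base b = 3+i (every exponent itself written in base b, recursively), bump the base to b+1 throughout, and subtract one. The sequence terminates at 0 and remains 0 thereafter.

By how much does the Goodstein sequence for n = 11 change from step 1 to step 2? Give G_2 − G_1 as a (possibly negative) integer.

step 0: 11 = 3^2 + 2; sub 4 for 3: 4^2 + 2; = 18; G_1 = 18−1 = 17
step 1: 17 = 4^2 + 1; sub 5 for 4: 5^2 + 1; = 26; G_2 = 26−1 = 25

8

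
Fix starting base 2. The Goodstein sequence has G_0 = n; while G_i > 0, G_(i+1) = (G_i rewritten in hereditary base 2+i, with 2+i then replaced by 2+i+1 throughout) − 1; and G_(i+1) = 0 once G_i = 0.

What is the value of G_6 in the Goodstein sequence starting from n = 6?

6 —HB2→ 2^2 + 2 —bump→ 3^3 + 3 = 30 —(−1)→ 29
29 —HB3→ 3^3 + 2 —bump→ 4^4 + 2 = 258 —(−1)→ 257
257 —HB4→ 4^4 + 1 —bump→ 5^5 + 1 = 3126 —(−1)→ 3125
3125 —HB5→ 5^5 —bump→ 6^6 = 46656 —(−1)→ 46655
46655 —HB6→ 5·6^5 + 5·6^4 + 5·6^3 + 5·6^2 + 5·6 + 5 —bump→ 5·7^5 + 5·7^4 + 5·7^3 + 5·7^2 + 5·7 + 5 = 98040 —(−1)→ 98039
98039 —HB7→ 5·7^5 + 5·7^4 + 5·7^3 + 5·7^2 + 5·7 + 4 —bump→ 5·8^5 + 5·8^4 + 5·8^3 + 5·8^2 + 5·8 + 4 = 187244 —(−1)→ 187243
187243 —HB8→ 5·8^5 + 5·8^4 + 5·8^3 + 5·8^2 + 5·8 + 3 —bump→ 5·9^5 + 5·9^4 + 5·9^3 + 5·9^2 + 5·9 + 3 = 332148 —(−1)→ 332147

187243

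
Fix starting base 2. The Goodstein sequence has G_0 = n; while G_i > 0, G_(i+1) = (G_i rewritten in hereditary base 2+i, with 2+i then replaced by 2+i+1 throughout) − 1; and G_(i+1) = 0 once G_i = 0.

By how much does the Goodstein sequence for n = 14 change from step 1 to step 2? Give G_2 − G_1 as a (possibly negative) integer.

i=0: 14 = 2^(2 + 1) + 2^2 + 2 (b=2); 2→3: 3^(3 + 1) + 3^3 + 3 = 111; 111−1 = 110
i=1: 110 = 3^(3 + 1) + 3^3 + 2 (b=3); 3→4: 4^(4 + 1) + 4^4 + 2 = 1282; 1282−1 = 1281

1171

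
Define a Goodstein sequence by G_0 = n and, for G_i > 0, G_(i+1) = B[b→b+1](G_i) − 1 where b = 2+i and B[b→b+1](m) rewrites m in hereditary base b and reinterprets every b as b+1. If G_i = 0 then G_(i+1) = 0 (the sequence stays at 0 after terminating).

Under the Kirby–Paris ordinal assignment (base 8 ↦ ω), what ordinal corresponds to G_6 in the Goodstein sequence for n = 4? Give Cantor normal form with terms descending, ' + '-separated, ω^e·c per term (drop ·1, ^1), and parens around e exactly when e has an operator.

G_0=4  [base 2] 2^2  →[2↦3]→  3^3 = 27  −1 ⇒ G_1=26
G_1=26  [base 3] 2·3^2 + 2·3 + 2  →[3↦4]→  2·4^2 + 2·4 + 2 = 42  −1 ⇒ G_2=41
G_2=41  [base 4] 2·4^2 + 2·4 + 1  →[4↦5]→  2·5^2 + 2·5 + 1 = 61  −1 ⇒ G_3=60
G_3=60  [base 5] 2·5^2 + 2·5  →[5↦6]→  2·6^2 + 2·6 = 84  −1 ⇒ G_4=83
G_4=83  [base 6] 2·6^2 + 6 + 5  →[6↦7]→  2·7^2 + 7 + 5 = 110  −1 ⇒ G_5=109
G_5=109  [base 7] 2·7^2 + 7 + 4  →[7↦8]→  2·8^2 + 8 + 4 = 140  −1 ⇒ G_6=139
G_6=139  [base 8] 2·8^2 + 8 + 3  →[8↦9]→  2·9^2 + 9 + 3 = 174  −1 ⇒ G_7=173

ω^2·2 + ω + 3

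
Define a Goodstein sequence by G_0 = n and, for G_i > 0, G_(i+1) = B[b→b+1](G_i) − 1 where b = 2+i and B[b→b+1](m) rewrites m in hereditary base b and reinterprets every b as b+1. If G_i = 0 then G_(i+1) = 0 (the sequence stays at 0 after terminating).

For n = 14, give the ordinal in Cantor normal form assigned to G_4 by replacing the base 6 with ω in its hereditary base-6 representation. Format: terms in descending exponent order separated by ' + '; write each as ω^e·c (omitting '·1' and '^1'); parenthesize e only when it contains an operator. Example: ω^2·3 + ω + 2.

step 0: 14 = 2^(2 + 1) + 2^2 + 2; sub 3 for 2: 3^(3 + 1) + 3^3 + 3; = 111; G_1 = 111−1 = 110
step 1: 110 = 3^(3 + 1) + 3^3 + 2; sub 4 for 3: 4^(4 + 1) + 4^4 + 2; = 1282; G_2 = 1282−1 = 1281
step 2: 1281 = 4^(4 + 1) + 4^4 + 1; sub 5 for 4: 5^(5 + 1) + 5^5 + 1; = 18751; G_3 = 18751−1 = 18750
step 3: 18750 = 5^(5 + 1) + 5^5; sub 6 for 5: 6^(6 + 1) + 6^6; = 326592; G_4 = 326592−1 = 326591
step 4: 326591 = 6^(6 + 1) + 5·6^5 + 5·6^4 + 5·6^3 + 5·6^2 + 5·6 + 5; sub 7 for 6: 7^(7 + 1) + 5·7^5 + 5·7^4 + 5·7^3 + 5·7^2 + 5·7 + 5; = 5862841; G_5 = 5862841−1 = 5862840

ω^(ω + 1) + ω^5·5 + ω^4·5 + ω^3·5 + ω^2·5 + ω·5 + 5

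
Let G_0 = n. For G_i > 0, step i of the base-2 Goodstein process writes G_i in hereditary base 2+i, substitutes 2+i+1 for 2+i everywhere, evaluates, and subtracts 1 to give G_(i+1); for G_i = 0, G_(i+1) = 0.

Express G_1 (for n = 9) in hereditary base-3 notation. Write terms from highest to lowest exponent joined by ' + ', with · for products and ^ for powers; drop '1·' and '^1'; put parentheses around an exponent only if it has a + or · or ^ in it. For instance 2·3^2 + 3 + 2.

3^(3 + 1)

(0) 9|_2 = 2^(2 + 1) + 1 ↦ 3^(3 + 1) + 1|_3 = 82 ⇒ 81
(1) 81|_3 = 3^(3 + 1) ↦ 4^(4 + 1)|_4 = 1024 ⇒ 1023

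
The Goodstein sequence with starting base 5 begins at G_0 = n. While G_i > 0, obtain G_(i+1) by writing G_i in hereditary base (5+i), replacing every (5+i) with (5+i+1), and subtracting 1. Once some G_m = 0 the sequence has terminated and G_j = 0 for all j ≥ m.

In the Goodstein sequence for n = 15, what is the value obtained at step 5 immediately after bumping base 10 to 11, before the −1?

G_0 = 15. HB_5(15) = 3·5. Bump = 18. G_1 = 17.
G_1 = 17. HB_6(17) = 2·6 + 5. Bump = 19. G_2 = 18.
G_2 = 18. HB_7(18) = 2·7 + 4. Bump = 20. G_3 = 19.
G_3 = 19. HB_8(19) = 2·8 + 3. Bump = 21. G_4 = 20.
G_4 = 20. HB_9(20) = 2·9 + 2. Bump = 22. G_5 = 21.
G_5 = 21. HB_10(21) = 2·10 + 1. Bump = 23. G_6 = 22.

23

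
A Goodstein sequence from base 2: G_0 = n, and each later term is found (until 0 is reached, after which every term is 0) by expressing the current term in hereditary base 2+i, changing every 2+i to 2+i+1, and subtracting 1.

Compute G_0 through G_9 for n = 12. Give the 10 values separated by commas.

12, 107, 1065, 15685, 280019, 5764910, 134217867, 3486784574, 100000000211, 3138428376974

i=0: 12 = 2^(2 + 1) + 2^2 (b=2); 2→3: 3^(3 + 1) + 3^3 = 108; 108−1 = 107
i=1: 107 = 3^(3 + 1) + 2·3^2 + 2·3 + 2 (b=3); 3→4: 4^(4 + 1) + 2·4^2 + 2·4 + 2 = 1066; 1066−1 = 1065
i=2: 1065 = 4^(4 + 1) + 2·4^2 + 2·4 + 1 (b=4); 4→5: 5^(5 + 1) + 2·5^2 + 2·5 + 1 = 15686; 15686−1 = 15685
i=3: 15685 = 5^(5 + 1) + 2·5^2 + 2·5 (b=5); 5→6: 6^(6 + 1) + 2·6^2 + 2·6 = 280020; 280020−1 = 280019
i=4: 280019 = 6^(6 + 1) + 2·6^2 + 6 + 5 (b=6); 6→7: 7^(7 + 1) + 2·7^2 + 7 + 5 = 5764911; 5764911−1 = 5764910
i=5: 5764910 = 7^(7 + 1) + 2·7^2 + 7 + 4 (b=7); 7→8: 8^(8 + 1) + 2·8^2 + 8 + 4 = 134217868; 134217868−1 = 134217867
i=6: 134217867 = 8^(8 + 1) + 2·8^2 + 8 + 3 (b=8); 8→9: 9^(9 + 1) + 2·9^2 + 9 + 3 = 3486784575; 3486784575−1 = 3486784574
i=7: 3486784574 = 9^(9 + 1) + 2·9^2 + 9 + 2 (b=9); 9→10: 10^(10 + 1) + 2·10^2 + 10 + 2 = 100000000212; 100000000212−1 = 100000000211
i=8: 100000000211 = 10^(10 + 1) + 2·10^2 + 10 + 1 (b=10); 10→11: 11^(11 + 1) + 2·11^2 + 11 + 1 = 3138428376975; 3138428376975−1 = 3138428376974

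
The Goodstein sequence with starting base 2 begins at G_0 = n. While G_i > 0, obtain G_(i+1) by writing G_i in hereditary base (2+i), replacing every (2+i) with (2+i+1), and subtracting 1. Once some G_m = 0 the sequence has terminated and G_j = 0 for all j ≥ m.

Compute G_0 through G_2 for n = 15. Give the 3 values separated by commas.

15, 111, 1283

(0) 15|_2 = 2^(2 + 1) + 2^2 + 2 + 1 ↦ 3^(3 + 1) + 3^3 + 3 + 1|_3 = 112 ⇒ 111
(1) 111|_3 = 3^(3 + 1) + 3^3 + 3 ↦ 4^(4 + 1) + 4^4 + 4|_4 = 1284 ⇒ 1283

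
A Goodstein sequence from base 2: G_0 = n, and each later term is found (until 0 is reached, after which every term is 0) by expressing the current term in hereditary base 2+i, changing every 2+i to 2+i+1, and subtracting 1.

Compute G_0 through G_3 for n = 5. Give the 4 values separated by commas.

5, 27, 255, 467

i=0: 5 = 2^2 + 1 (b=2); 2→3: 3^3 + 1 = 28; 28−1 = 27
i=1: 27 = 3^3 (b=3); 3→4: 4^4 = 256; 256−1 = 255
i=2: 255 = 3·4^3 + 3·4^2 + 3·4 + 3 (b=4); 4→5: 3·5^3 + 3·5^2 + 3·5 + 3 = 468; 468−1 = 467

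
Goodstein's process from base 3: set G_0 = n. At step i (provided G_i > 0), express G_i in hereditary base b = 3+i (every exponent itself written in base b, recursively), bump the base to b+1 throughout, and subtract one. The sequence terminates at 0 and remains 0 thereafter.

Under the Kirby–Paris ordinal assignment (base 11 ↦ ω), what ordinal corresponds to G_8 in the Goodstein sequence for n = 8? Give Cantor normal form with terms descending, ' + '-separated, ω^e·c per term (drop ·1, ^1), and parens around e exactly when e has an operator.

G_0 = 8. HB_3(8) = 2·3 + 2. Bump = 10. G_1 = 9.
G_1 = 9. HB_4(9) = 2·4 + 1. Bump = 11. G_2 = 10.
G_2 = 10. HB_5(10) = 2·5. Bump = 12. G_3 = 11.
G_3 = 11. HB_6(11) = 6 + 5. Bump = 12. G_4 = 11.
G_4 = 11. HB_7(11) = 7 + 4. Bump = 12. G_5 = 11.
G_5 = 11. HB_8(11) = 8 + 3. Bump = 12. G_6 = 11.
G_6 = 11. HB_9(11) = 9 + 2. Bump = 12. G_7 = 11.
G_7 = 11. HB_10(11) = 10 + 1. Bump = 12. G_8 = 11.
G_8 = 11. HB_11(11) = 11. Bump = 12. G_9 = 11.

ω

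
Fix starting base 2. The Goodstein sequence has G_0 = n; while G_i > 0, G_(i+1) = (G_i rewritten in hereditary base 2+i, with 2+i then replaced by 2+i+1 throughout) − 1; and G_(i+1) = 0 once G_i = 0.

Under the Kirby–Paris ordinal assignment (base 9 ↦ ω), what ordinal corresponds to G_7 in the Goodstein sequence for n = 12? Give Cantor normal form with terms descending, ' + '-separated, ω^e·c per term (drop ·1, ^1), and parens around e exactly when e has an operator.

ω^(ω + 1) + ω^2·2 + ω + 2

G_0=12  [base 2] 2^(2 + 1) + 2^2  →[2↦3]→  3^(3 + 1) + 3^3 = 108  −1 ⇒ G_1=107
G_1=107  [base 3] 3^(3 + 1) + 2·3^2 + 2·3 + 2  →[3↦4]→  4^(4 + 1) + 2·4^2 + 2·4 + 2 = 1066  −1 ⇒ G_2=1065
G_2=1065  [base 4] 4^(4 + 1) + 2·4^2 + 2·4 + 1  →[4↦5]→  5^(5 + 1) + 2·5^2 + 2·5 + 1 = 15686  −1 ⇒ G_3=15685
G_3=15685  [base 5] 5^(5 + 1) + 2·5^2 + 2·5  →[5↦6]→  6^(6 + 1) + 2·6^2 + 2·6 = 280020  −1 ⇒ G_4=280019
G_4=280019  [base 6] 6^(6 + 1) + 2·6^2 + 6 + 5  →[6↦7]→  7^(7 + 1) + 2·7^2 + 7 + 5 = 5764911  −1 ⇒ G_5=5764910
G_5=5764910  [base 7] 7^(7 + 1) + 2·7^2 + 7 + 4  →[7↦8]→  8^(8 + 1) + 2·8^2 + 8 + 4 = 134217868  −1 ⇒ G_6=134217867
G_6=134217867  [base 8] 8^(8 + 1) + 2·8^2 + 8 + 3  →[8↦9]→  9^(9 + 1) + 2·9^2 + 9 + 3 = 3486784575  −1 ⇒ G_7=3486784574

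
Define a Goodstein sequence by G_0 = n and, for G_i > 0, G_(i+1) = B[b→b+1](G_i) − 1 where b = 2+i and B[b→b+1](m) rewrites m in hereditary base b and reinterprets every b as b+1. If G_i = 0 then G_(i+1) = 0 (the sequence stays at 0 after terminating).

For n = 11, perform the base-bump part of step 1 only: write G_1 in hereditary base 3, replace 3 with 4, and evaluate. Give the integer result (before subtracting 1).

1028

G_0=11  [base 2] 2^(2 + 1) + 2 + 1  →[2↦3]→  3^(3 + 1) + 3 + 1 = 85  −1 ⇒ G_1=84
G_1=84  [base 3] 3^(3 + 1) + 3  →[3↦4]→  4^(4 + 1) + 4 = 1028  −1 ⇒ G_2=1027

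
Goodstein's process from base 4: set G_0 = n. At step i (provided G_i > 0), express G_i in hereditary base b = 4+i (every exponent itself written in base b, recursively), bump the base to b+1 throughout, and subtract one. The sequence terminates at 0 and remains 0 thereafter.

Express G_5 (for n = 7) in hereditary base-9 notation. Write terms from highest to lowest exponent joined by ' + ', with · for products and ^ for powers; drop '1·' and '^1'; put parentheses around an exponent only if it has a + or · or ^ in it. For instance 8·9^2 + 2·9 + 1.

[0] 7 ≡ 4 + 3 (base 4). Lift 5: 8. −1: 7.
[1] 7 ≡ 5 + 2 (base 5). Lift 6: 8. −1: 7.
[2] 7 ≡ 6 + 1 (base 6). Lift 7: 8. −1: 7.
[3] 7 ≡ 7 (base 7). Lift 8: 8. −1: 7.
[4] 7 ≡ 7 (base 8). Lift 9: 7. −1: 6.
[5] 6 ≡ 6 (base 9). Lift 10: 6. −1: 5.

6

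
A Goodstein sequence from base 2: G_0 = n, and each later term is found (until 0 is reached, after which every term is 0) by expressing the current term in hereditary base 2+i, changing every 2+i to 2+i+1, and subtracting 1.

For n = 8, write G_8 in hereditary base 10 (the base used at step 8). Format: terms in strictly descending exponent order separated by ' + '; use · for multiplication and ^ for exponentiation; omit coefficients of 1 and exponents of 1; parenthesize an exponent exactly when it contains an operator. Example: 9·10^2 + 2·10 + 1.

i=0: 8 = 2^(2 + 1) (b=2); 2→3: 3^(3 + 1) = 81; 81−1 = 80
i=1: 80 = 2·3^3 + 2·3^2 + 2·3 + 2 (b=3); 3→4: 2·4^4 + 2·4^2 + 2·4 + 2 = 554; 554−1 = 553
i=2: 553 = 2·4^4 + 2·4^2 + 2·4 + 1 (b=4); 4→5: 2·5^5 + 2·5^2 + 2·5 + 1 = 6311; 6311−1 = 6310
i=3: 6310 = 2·5^5 + 2·5^2 + 2·5 (b=5); 5→6: 2·6^6 + 2·6^2 + 2·6 = 93396; 93396−1 = 93395
i=4: 93395 = 2·6^6 + 2·6^2 + 6 + 5 (b=6); 6→7: 2·7^7 + 2·7^2 + 7 + 5 = 1647196; 1647196−1 = 1647195
i=5: 1647195 = 2·7^7 + 2·7^2 + 7 + 4 (b=7); 7→8: 2·8^8 + 2·8^2 + 8 + 4 = 33554572; 33554572−1 = 33554571
i=6: 33554571 = 2·8^8 + 2·8^2 + 8 + 3 (b=8); 8→9: 2·9^9 + 2·9^2 + 9 + 3 = 774841152; 774841152−1 = 774841151
i=7: 774841151 = 2·9^9 + 2·9^2 + 9 + 2 (b=9); 9→10: 2·10^10 + 2·10^2 + 10 + 2 = 20000000212; 20000000212−1 = 20000000211
i=8: 20000000211 = 2·10^10 + 2·10^2 + 10 + 1 (b=10); 10→11: 2·11^11 + 2·11^2 + 11 + 1 = 570623341476; 570623341476−1 = 570623341475

2·10^10 + 2·10^2 + 10 + 1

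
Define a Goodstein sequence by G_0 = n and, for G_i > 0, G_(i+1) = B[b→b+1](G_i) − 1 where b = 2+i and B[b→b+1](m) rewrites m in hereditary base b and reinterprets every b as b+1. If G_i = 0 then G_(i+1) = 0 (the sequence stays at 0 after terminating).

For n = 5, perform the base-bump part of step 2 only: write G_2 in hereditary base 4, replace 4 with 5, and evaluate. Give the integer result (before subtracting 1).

468

G_0=5  [base 2] 2^2 + 1  →[2↦3]→  3^3 + 1 = 28  −1 ⇒ G_1=27
G_1=27  [base 3] 3^3  →[3↦4]→  4^4 = 256  −1 ⇒ G_2=255
G_2=255  [base 4] 3·4^3 + 3·4^2 + 3·4 + 3  →[4↦5]→  3·5^3 + 3·5^2 + 3·5 + 3 = 468  −1 ⇒ G_3=467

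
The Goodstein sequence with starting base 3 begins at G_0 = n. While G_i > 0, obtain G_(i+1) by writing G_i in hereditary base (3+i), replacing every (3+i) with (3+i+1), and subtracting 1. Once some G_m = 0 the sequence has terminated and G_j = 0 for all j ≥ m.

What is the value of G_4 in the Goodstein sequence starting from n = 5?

[0] 5 ≡ 3 + 2 (base 3). Lift 4: 6. −1: 5.
[1] 5 ≡ 4 + 1 (base 4). Lift 5: 6. −1: 5.
[2] 5 ≡ 5 (base 5). Lift 6: 6. −1: 5.
[3] 5 ≡ 5 (base 6). Lift 7: 5. −1: 4.
[4] 4 ≡ 4 (base 7). Lift 8: 4. −1: 3.

4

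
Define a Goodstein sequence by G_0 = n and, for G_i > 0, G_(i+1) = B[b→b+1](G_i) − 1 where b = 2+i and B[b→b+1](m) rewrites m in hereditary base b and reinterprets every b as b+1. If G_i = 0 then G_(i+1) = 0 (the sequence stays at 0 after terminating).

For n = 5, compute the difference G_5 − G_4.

G_0=5  [base 2] 2^2 + 1  →[2↦3]→  3^3 + 1 = 28  −1 ⇒ G_1=27
G_1=27  [base 3] 3^3  →[3↦4]→  4^4 = 256  −1 ⇒ G_2=255
G_2=255  [base 4] 3·4^3 + 3·4^2 + 3·4 + 3  →[4↦5]→  3·5^3 + 3·5^2 + 3·5 + 3 = 468  −1 ⇒ G_3=467
G_3=467  [base 5] 3·5^3 + 3·5^2 + 3·5 + 2  →[5↦6]→  3·6^3 + 3·6^2 + 3·6 + 2 = 776  −1 ⇒ G_4=775
G_4=775  [base 6] 3·6^3 + 3·6^2 + 3·6 + 1  →[6↦7]→  3·7^3 + 3·7^2 + 3·7 + 1 = 1198  −1 ⇒ G_5=1197

422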